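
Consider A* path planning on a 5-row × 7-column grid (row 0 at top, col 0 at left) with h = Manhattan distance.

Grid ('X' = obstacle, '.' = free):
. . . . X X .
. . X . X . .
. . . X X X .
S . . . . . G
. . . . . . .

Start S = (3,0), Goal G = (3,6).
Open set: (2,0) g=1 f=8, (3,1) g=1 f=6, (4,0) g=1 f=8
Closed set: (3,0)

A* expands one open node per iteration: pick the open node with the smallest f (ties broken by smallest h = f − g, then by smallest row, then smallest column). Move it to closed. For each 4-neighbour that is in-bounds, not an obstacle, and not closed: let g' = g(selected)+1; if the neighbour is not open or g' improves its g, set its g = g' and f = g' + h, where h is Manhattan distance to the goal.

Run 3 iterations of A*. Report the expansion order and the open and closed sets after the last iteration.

order=[(3,1) → (3,2) → (3,3)]; open=[(2,0) g=1 f=8, (2,1) g=2 f=8, (2,2) g=3 f=8, (3,4) g=4 f=6, (4,0) g=1 f=8, (4,1) g=2 f=8, (4,2) g=3 f=8, (4,3) g=4 f=8]; closed=[(3,0), (3,1), (3,2), (3,3)]

step 1: expand (3,1) (f=6, h=5) → closed; open now [(2,0) g=1 f=8, (2,1) g=2 f=8, (3,2) g=2 f=6, (4,0) g=1 f=8, (4,1) g=2 f=8]
step 2: expand (3,2) (f=6, h=4) → closed; open now [(2,0) g=1 f=8, (2,1) g=2 f=8, (2,2) g=3 f=8, (3,3) g=3 f=6, (4,0) g=1 f=8, (4,1) g=2 f=8, (4,2) g=3 f=8]
step 3: expand (3,3) (f=6, h=3) → closed; open now [(2,0) g=1 f=8, (2,1) g=2 f=8, (2,2) g=3 f=8, (3,4) g=4 f=6, (4,0) g=1 f=8, (4,1) g=2 f=8, (4,2) g=3 f=8, (4,3) g=4 f=8]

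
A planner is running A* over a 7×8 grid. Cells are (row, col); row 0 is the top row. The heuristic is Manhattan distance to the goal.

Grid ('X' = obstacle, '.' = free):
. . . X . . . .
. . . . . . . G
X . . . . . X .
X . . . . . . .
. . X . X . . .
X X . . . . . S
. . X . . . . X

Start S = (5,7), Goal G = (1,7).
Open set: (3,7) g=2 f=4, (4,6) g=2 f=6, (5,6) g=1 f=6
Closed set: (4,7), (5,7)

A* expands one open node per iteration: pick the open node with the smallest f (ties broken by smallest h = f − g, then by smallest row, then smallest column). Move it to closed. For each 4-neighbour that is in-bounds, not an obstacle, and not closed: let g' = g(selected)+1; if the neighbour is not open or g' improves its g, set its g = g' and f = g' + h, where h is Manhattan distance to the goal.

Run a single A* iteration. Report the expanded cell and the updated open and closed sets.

expanded=(3,7); open=[(2,7) g=3 f=4, (3,6) g=3 f=6, (4,6) g=2 f=6, (5,6) g=1 f=6]; closed=[(3,7), (4,7), (5,7)]

step 1: expand (3,7) (f=4, h=2) → closed; open now [(2,7) g=3 f=4, (3,6) g=3 f=6, (4,6) g=2 f=6, (5,6) g=1 f=6]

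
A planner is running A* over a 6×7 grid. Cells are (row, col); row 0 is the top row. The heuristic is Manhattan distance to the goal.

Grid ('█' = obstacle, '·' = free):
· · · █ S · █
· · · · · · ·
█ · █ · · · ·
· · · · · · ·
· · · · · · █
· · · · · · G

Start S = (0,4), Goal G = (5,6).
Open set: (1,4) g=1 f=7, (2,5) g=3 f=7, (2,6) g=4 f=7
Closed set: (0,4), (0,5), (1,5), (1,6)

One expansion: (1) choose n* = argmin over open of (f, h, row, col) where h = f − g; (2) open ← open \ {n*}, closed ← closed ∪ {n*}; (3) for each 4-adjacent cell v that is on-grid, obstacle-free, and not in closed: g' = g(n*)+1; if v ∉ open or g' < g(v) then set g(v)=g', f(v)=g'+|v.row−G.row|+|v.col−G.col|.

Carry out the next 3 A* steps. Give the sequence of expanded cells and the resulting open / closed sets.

order=[(2,6) → (3,6) → (2,5)]; open=[(1,4) g=1 f=7, (2,4) g=4 f=9, (3,5) g=4 f=7]; closed=[(0,4), (0,5), (1,5), (1,6), (2,5), (2,6), (3,6)]

step 1: expand (2,6) (f=7, h=3) → closed; open now [(1,4) g=1 f=7, (2,5) g=3 f=7, (3,6) g=5 f=7]
step 2: expand (3,6) (f=7, h=2) → closed; open now [(1,4) g=1 f=7, (2,5) g=3 f=7, (3,5) g=6 f=9]
step 3: expand (2,5) (f=7, h=4) → closed; open now [(1,4) g=1 f=7, (2,4) g=4 f=9, (3,5) g=4 f=7]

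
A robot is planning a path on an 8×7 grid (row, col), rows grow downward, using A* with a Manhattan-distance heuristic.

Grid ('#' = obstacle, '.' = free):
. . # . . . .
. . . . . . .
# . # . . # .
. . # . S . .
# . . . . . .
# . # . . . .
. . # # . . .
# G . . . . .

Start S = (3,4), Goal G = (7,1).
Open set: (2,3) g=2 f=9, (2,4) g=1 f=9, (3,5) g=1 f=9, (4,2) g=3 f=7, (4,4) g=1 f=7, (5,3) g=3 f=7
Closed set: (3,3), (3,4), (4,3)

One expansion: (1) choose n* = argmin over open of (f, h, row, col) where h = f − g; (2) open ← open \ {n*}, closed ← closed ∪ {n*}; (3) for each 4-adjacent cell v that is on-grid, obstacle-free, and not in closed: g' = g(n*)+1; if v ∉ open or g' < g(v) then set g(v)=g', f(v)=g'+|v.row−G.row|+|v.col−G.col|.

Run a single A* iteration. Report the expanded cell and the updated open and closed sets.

step 1: expand (4,2) (f=7, h=4) → closed; open now [(2,3) g=2 f=9, (2,4) g=1 f=9, (3,5) g=1 f=9, (4,1) g=4 f=7, (4,4) g=1 f=7, (5,3) g=3 f=7]

expanded=(4,2); open=[(2,3) g=2 f=9, (2,4) g=1 f=9, (3,5) g=1 f=9, (4,1) g=4 f=7, (4,4) g=1 f=7, (5,3) g=3 f=7]; closed=[(3,3), (3,4), (4,2), (4,3)]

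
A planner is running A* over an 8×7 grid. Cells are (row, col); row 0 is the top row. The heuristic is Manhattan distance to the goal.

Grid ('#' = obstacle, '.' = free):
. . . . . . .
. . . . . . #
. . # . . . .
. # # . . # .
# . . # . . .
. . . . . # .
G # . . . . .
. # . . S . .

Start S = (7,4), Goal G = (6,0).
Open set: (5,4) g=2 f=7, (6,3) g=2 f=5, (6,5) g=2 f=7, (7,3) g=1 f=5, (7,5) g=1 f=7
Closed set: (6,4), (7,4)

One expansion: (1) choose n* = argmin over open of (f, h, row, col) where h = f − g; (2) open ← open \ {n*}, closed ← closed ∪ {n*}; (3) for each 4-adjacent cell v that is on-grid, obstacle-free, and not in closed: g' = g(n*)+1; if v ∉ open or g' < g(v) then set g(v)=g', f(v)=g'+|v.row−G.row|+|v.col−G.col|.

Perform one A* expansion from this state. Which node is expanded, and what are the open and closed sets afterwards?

expanded=(6,3); open=[(5,3) g=3 f=7, (5,4) g=2 f=7, (6,2) g=3 f=5, (6,5) g=2 f=7, (7,3) g=1 f=5, (7,5) g=1 f=7]; closed=[(6,3), (6,4), (7,4)]

step 1: expand (6,3) (f=5, h=3) → closed; open now [(5,3) g=3 f=7, (5,4) g=2 f=7, (6,2) g=3 f=5, (6,5) g=2 f=7, (7,3) g=1 f=5, (7,5) g=1 f=7]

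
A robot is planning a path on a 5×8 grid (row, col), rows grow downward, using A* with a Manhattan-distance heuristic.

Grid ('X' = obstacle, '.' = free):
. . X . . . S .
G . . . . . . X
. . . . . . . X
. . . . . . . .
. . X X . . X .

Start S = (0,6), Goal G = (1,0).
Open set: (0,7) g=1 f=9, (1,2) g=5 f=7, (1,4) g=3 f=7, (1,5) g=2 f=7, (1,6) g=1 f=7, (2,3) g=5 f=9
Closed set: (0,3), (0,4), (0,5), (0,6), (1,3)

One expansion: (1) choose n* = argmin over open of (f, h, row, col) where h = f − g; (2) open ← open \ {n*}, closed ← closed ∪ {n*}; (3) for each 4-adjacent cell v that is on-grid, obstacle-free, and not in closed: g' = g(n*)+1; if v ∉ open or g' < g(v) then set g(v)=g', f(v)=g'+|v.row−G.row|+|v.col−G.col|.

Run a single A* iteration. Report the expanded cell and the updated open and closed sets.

step 1: expand (1,2) (f=7, h=2) → closed; open now [(0,7) g=1 f=9, (1,1) g=6 f=7, (1,4) g=3 f=7, (1,5) g=2 f=7, (1,6) g=1 f=7, (2,2) g=6 f=9, (2,3) g=5 f=9]

expanded=(1,2); open=[(0,7) g=1 f=9, (1,1) g=6 f=7, (1,4) g=3 f=7, (1,5) g=2 f=7, (1,6) g=1 f=7, (2,2) g=6 f=9, (2,3) g=5 f=9]; closed=[(0,3), (0,4), (0,5), (0,6), (1,2), (1,3)]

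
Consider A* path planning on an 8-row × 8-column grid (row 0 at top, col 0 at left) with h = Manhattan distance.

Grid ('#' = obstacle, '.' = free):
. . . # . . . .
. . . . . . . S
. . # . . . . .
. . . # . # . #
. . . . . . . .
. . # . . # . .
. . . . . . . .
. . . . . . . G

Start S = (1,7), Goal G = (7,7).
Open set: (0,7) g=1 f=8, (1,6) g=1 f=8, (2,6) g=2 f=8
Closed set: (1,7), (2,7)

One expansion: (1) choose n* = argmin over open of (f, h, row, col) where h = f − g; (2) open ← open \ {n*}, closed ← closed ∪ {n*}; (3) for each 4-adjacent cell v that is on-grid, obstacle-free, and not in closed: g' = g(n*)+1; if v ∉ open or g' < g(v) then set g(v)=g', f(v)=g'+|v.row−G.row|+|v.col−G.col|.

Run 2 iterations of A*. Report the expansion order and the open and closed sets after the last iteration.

step 1: expand (2,6) (f=8, h=6) → closed; open now [(0,7) g=1 f=8, (1,6) g=1 f=8, (2,5) g=3 f=10, (3,6) g=3 f=8]
step 2: expand (3,6) (f=8, h=5) → closed; open now [(0,7) g=1 f=8, (1,6) g=1 f=8, (2,5) g=3 f=10, (4,6) g=4 f=8]

order=[(2,6) → (3,6)]; open=[(0,7) g=1 f=8, (1,6) g=1 f=8, (2,5) g=3 f=10, (4,6) g=4 f=8]; closed=[(1,7), (2,6), (2,7), (3,6)]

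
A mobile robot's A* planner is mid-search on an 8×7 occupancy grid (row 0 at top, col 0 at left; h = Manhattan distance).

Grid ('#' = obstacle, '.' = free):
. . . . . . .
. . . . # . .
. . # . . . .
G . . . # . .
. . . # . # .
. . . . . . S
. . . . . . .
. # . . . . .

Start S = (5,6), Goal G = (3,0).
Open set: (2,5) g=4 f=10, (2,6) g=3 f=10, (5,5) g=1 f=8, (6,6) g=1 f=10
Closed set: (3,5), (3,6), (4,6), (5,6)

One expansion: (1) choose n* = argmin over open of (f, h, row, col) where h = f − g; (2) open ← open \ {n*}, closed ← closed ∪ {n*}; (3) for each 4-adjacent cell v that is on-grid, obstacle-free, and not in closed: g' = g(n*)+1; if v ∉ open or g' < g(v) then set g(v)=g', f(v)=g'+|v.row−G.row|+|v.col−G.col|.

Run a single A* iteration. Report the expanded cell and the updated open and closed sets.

expanded=(5,5); open=[(2,5) g=4 f=10, (2,6) g=3 f=10, (5,4) g=2 f=8, (6,5) g=2 f=10, (6,6) g=1 f=10]; closed=[(3,5), (3,6), (4,6), (5,5), (5,6)]

step 1: expand (5,5) (f=8, h=7) → closed; open now [(2,5) g=4 f=10, (2,6) g=3 f=10, (5,4) g=2 f=8, (6,5) g=2 f=10, (6,6) g=1 f=10]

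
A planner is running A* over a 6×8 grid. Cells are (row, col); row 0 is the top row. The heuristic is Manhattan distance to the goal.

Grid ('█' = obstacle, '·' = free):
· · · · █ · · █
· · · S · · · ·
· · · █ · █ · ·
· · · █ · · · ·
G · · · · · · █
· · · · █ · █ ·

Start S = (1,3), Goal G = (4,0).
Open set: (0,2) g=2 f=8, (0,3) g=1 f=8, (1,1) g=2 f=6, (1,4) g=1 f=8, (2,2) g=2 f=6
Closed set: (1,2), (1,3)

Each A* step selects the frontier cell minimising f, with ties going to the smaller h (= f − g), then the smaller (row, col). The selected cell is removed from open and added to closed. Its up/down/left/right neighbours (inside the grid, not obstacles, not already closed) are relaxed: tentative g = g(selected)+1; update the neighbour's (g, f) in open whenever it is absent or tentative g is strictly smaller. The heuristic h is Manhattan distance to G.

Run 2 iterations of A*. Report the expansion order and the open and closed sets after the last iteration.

order=[(1,1) → (1,0)]; open=[(0,0) g=4 f=8, (0,1) g=3 f=8, (0,2) g=2 f=8, (0,3) g=1 f=8, (1,4) g=1 f=8, (2,0) g=4 f=6, (2,1) g=3 f=6, (2,2) g=2 f=6]; closed=[(1,0), (1,1), (1,2), (1,3)]

step 1: expand (1,1) (f=6, h=4) → closed; open now [(0,1) g=3 f=8, (0,2) g=2 f=8, (0,3) g=1 f=8, (1,0) g=3 f=6, (1,4) g=1 f=8, (2,1) g=3 f=6, (2,2) g=2 f=6]
step 2: expand (1,0) (f=6, h=3) → closed; open now [(0,0) g=4 f=8, (0,1) g=3 f=8, (0,2) g=2 f=8, (0,3) g=1 f=8, (1,4) g=1 f=8, (2,0) g=4 f=6, (2,1) g=3 f=6, (2,2) g=2 f=6]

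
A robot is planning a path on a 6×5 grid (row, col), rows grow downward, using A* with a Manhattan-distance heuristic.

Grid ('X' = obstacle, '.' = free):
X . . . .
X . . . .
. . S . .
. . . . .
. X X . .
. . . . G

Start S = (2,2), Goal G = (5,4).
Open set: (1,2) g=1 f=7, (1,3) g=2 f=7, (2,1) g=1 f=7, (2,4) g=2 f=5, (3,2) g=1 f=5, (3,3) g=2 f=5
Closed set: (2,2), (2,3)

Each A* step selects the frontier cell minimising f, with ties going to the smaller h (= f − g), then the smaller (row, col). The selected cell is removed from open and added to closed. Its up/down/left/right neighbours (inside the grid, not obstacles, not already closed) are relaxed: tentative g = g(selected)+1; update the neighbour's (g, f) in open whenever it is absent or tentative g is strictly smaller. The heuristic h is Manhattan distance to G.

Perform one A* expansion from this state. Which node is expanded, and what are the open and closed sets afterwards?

step 1: expand (2,4) (f=5, h=3) → closed; open now [(1,2) g=1 f=7, (1,3) g=2 f=7, (1,4) g=3 f=7, (2,1) g=1 f=7, (3,2) g=1 f=5, (3,3) g=2 f=5, (3,4) g=3 f=5]

expanded=(2,4); open=[(1,2) g=1 f=7, (1,3) g=2 f=7, (1,4) g=3 f=7, (2,1) g=1 f=7, (3,2) g=1 f=5, (3,3) g=2 f=5, (3,4) g=3 f=5]; closed=[(2,2), (2,3), (2,4)]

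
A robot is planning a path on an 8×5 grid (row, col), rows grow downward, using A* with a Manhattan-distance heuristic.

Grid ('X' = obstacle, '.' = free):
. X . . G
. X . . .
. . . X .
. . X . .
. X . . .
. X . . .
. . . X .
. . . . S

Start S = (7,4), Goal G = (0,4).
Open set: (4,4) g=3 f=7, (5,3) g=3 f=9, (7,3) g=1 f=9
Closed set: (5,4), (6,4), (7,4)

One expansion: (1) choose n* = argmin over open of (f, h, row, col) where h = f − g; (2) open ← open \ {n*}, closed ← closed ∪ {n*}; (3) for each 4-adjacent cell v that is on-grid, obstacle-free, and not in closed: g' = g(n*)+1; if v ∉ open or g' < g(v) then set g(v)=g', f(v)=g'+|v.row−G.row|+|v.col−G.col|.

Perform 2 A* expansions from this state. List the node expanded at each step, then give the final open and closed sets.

order=[(4,4) → (3,4)]; open=[(2,4) g=5 f=7, (3,3) g=5 f=9, (4,3) g=4 f=9, (5,3) g=3 f=9, (7,3) g=1 f=9]; closed=[(3,4), (4,4), (5,4), (6,4), (7,4)]

step 1: expand (4,4) (f=7, h=4) → closed; open now [(3,4) g=4 f=7, (4,3) g=4 f=9, (5,3) g=3 f=9, (7,3) g=1 f=9]
step 2: expand (3,4) (f=7, h=3) → closed; open now [(2,4) g=5 f=7, (3,3) g=5 f=9, (4,3) g=4 f=9, (5,3) g=3 f=9, (7,3) g=1 f=9]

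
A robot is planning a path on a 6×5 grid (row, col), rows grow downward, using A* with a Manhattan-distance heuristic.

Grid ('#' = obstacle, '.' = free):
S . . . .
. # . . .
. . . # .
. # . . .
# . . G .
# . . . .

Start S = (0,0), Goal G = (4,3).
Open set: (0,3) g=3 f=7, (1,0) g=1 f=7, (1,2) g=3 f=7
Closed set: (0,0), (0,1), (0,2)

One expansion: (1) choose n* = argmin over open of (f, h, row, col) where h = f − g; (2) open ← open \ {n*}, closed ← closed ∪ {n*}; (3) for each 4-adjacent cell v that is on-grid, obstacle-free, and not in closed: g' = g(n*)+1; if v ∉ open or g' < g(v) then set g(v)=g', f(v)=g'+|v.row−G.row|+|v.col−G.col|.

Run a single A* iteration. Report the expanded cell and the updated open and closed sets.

expanded=(0,3); open=[(0,4) g=4 f=9, (1,0) g=1 f=7, (1,2) g=3 f=7, (1,3) g=4 f=7]; closed=[(0,0), (0,1), (0,2), (0,3)]

step 1: expand (0,3) (f=7, h=4) → closed; open now [(0,4) g=4 f=9, (1,0) g=1 f=7, (1,2) g=3 f=7, (1,3) g=4 f=7]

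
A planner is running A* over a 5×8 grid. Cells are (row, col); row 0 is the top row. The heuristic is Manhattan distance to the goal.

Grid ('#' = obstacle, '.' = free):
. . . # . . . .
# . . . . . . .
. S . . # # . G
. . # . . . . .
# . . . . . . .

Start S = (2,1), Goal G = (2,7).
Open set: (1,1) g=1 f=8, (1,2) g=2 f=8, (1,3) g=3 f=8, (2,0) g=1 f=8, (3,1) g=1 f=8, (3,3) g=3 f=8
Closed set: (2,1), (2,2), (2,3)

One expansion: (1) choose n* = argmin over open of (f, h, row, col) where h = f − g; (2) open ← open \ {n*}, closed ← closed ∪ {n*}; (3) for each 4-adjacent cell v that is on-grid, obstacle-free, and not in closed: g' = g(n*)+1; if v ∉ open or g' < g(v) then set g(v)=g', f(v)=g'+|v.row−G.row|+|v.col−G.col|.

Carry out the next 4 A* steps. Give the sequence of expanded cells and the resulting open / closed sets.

step 1: expand (1,3) (f=8, h=5) → closed; open now [(1,1) g=1 f=8, (1,2) g=2 f=8, (1,4) g=4 f=8, (2,0) g=1 f=8, (3,1) g=1 f=8, (3,3) g=3 f=8]
step 2: expand (1,4) (f=8, h=4) → closed; open now [(0,4) g=5 f=10, (1,1) g=1 f=8, (1,2) g=2 f=8, (1,5) g=5 f=8, (2,0) g=1 f=8, (3,1) g=1 f=8, (3,3) g=3 f=8]
step 3: expand (1,5) (f=8, h=3) → closed; open now [(0,4) g=5 f=10, (0,5) g=6 f=10, (1,1) g=1 f=8, (1,2) g=2 f=8, (1,6) g=6 f=8, (2,0) g=1 f=8, (3,1) g=1 f=8, (3,3) g=3 f=8]
step 4: expand (1,6) (f=8, h=2) → closed; open now [(0,4) g=5 f=10, (0,5) g=6 f=10, (0,6) g=7 f=10, (1,1) g=1 f=8, (1,2) g=2 f=8, (1,7) g=7 f=8, (2,0) g=1 f=8, (2,6) g=7 f=8, (3,1) g=1 f=8, (3,3) g=3 f=8]

order=[(1,3) → (1,4) → (1,5) → (1,6)]; open=[(0,4) g=5 f=10, (0,5) g=6 f=10, (0,6) g=7 f=10, (1,1) g=1 f=8, (1,2) g=2 f=8, (1,7) g=7 f=8, (2,0) g=1 f=8, (2,6) g=7 f=8, (3,1) g=1 f=8, (3,3) g=3 f=8]; closed=[(1,3), (1,4), (1,5), (1,6), (2,1), (2,2), (2,3)]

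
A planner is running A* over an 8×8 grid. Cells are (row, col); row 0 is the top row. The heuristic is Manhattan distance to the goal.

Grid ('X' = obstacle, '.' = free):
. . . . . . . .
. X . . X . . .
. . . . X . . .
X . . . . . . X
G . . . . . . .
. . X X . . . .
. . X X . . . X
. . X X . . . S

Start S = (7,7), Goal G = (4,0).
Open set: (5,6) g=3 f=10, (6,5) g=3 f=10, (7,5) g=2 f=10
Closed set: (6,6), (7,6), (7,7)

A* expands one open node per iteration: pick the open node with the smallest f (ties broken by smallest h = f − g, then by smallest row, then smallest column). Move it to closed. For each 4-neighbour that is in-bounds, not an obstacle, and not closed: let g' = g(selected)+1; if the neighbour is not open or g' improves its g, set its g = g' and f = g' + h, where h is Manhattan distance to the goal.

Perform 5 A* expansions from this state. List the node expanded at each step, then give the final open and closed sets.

order=[(5,6) → (4,6) → (4,5) → (4,4) → (4,3)]; open=[(3,3) g=8 f=12, (3,4) g=7 f=12, (3,5) g=6 f=12, (3,6) g=5 f=12, (4,2) g=8 f=10, (4,7) g=5 f=12, (5,4) g=7 f=12, (5,5) g=4 f=10, (5,7) g=4 f=12, (6,5) g=3 f=10, (7,5) g=2 f=10]; closed=[(4,3), (4,4), (4,5), (4,6), (5,6), (6,6), (7,6), (7,7)]

step 1: expand (5,6) (f=10, h=7) → closed; open now [(4,6) g=4 f=10, (5,5) g=4 f=10, (5,7) g=4 f=12, (6,5) g=3 f=10, (7,5) g=2 f=10]
step 2: expand (4,6) (f=10, h=6) → closed; open now [(3,6) g=5 f=12, (4,5) g=5 f=10, (4,7) g=5 f=12, (5,5) g=4 f=10, (5,7) g=4 f=12, (6,5) g=3 f=10, (7,5) g=2 f=10]
step 3: expand (4,5) (f=10, h=5) → closed; open now [(3,5) g=6 f=12, (3,6) g=5 f=12, (4,4) g=6 f=10, (4,7) g=5 f=12, (5,5) g=4 f=10, (5,7) g=4 f=12, (6,5) g=3 f=10, (7,5) g=2 f=10]
step 4: expand (4,4) (f=10, h=4) → closed; open now [(3,4) g=7 f=12, (3,5) g=6 f=12, (3,6) g=5 f=12, (4,3) g=7 f=10, (4,7) g=5 f=12, (5,4) g=7 f=12, (5,5) g=4 f=10, (5,7) g=4 f=12, (6,5) g=3 f=10, (7,5) g=2 f=10]
step 5: expand (4,3) (f=10, h=3) → closed; open now [(3,3) g=8 f=12, (3,4) g=7 f=12, (3,5) g=6 f=12, (3,6) g=5 f=12, (4,2) g=8 f=10, (4,7) g=5 f=12, (5,4) g=7 f=12, (5,5) g=4 f=10, (5,7) g=4 f=12, (6,5) g=3 f=10, (7,5) g=2 f=10]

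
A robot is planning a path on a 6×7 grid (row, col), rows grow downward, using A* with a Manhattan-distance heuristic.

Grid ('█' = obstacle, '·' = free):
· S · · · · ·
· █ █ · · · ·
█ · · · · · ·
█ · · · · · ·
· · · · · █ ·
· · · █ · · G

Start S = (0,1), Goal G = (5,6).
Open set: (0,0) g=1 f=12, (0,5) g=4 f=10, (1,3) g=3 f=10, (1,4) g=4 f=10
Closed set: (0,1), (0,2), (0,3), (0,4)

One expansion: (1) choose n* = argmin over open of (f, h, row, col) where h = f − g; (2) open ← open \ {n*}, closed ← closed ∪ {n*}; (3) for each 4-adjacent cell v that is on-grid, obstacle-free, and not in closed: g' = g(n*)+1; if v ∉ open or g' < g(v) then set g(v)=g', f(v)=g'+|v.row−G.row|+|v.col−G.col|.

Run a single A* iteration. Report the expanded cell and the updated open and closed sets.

step 1: expand (0,5) (f=10, h=6) → closed; open now [(0,0) g=1 f=12, (0,6) g=5 f=10, (1,3) g=3 f=10, (1,4) g=4 f=10, (1,5) g=5 f=10]

expanded=(0,5); open=[(0,0) g=1 f=12, (0,6) g=5 f=10, (1,3) g=3 f=10, (1,4) g=4 f=10, (1,5) g=5 f=10]; closed=[(0,1), (0,2), (0,3), (0,4), (0,5)]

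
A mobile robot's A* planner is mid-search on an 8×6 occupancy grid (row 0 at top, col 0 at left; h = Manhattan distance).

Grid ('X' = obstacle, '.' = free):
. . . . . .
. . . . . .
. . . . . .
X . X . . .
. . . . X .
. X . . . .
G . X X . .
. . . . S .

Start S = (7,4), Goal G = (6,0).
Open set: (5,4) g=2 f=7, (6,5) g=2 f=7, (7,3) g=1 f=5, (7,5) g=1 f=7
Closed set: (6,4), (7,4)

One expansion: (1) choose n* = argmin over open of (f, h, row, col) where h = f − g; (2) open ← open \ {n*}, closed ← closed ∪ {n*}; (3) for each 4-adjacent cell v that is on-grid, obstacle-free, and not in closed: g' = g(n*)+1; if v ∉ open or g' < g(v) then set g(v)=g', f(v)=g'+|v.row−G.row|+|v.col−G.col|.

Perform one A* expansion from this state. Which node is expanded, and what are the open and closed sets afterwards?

expanded=(7,3); open=[(5,4) g=2 f=7, (6,5) g=2 f=7, (7,2) g=2 f=5, (7,5) g=1 f=7]; closed=[(6,4), (7,3), (7,4)]

step 1: expand (7,3) (f=5, h=4) → closed; open now [(5,4) g=2 f=7, (6,5) g=2 f=7, (7,2) g=2 f=5, (7,5) g=1 f=7]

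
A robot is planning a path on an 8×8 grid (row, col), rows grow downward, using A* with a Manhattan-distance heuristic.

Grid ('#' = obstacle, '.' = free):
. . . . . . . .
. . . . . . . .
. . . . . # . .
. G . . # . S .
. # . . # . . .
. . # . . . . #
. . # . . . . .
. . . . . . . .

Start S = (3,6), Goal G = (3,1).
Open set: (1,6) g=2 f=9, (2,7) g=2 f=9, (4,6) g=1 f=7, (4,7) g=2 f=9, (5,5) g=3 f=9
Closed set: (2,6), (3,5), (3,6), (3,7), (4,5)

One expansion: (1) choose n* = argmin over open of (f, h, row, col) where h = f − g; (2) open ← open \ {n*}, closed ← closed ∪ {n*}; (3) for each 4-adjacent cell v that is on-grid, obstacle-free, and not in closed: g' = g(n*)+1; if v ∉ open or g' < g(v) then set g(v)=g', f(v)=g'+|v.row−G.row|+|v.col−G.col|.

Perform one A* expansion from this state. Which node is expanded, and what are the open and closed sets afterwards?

step 1: expand (4,6) (f=7, h=6) → closed; open now [(1,6) g=2 f=9, (2,7) g=2 f=9, (4,7) g=2 f=9, (5,5) g=3 f=9, (5,6) g=2 f=9]

expanded=(4,6); open=[(1,6) g=2 f=9, (2,7) g=2 f=9, (4,7) g=2 f=9, (5,5) g=3 f=9, (5,6) g=2 f=9]; closed=[(2,6), (3,5), (3,6), (3,7), (4,5), (4,6)]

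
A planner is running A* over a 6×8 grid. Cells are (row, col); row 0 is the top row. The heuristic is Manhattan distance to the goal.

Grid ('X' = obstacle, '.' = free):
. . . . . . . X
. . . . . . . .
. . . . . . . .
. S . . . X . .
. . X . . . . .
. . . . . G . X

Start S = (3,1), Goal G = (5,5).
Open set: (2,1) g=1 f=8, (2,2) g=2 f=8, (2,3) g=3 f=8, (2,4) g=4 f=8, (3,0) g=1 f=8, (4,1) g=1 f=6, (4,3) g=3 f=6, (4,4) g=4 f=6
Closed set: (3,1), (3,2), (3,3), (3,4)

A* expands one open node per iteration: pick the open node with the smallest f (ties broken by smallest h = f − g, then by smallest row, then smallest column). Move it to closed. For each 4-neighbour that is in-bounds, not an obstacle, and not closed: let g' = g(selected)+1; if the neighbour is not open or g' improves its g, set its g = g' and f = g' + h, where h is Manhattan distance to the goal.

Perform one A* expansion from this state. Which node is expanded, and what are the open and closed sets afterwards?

step 1: expand (4,4) (f=6, h=2) → closed; open now [(2,1) g=1 f=8, (2,2) g=2 f=8, (2,3) g=3 f=8, (2,4) g=4 f=8, (3,0) g=1 f=8, (4,1) g=1 f=6, (4,3) g=3 f=6, (4,5) g=5 f=6, (5,4) g=5 f=6]

expanded=(4,4); open=[(2,1) g=1 f=8, (2,2) g=2 f=8, (2,3) g=3 f=8, (2,4) g=4 f=8, (3,0) g=1 f=8, (4,1) g=1 f=6, (4,3) g=3 f=6, (4,5) g=5 f=6, (5,4) g=5 f=6]; closed=[(3,1), (3,2), (3,3), (3,4), (4,4)]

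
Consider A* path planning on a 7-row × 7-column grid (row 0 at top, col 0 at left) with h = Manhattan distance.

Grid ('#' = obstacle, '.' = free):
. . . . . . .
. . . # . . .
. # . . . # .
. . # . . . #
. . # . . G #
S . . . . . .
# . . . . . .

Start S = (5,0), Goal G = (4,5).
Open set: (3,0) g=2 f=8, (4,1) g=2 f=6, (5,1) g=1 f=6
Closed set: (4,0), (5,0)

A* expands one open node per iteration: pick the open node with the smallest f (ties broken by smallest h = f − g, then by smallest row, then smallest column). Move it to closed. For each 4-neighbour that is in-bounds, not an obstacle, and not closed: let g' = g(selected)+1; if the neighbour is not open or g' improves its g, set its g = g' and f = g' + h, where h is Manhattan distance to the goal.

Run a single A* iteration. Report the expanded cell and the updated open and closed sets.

expanded=(4,1); open=[(3,0) g=2 f=8, (3,1) g=3 f=8, (5,1) g=1 f=6]; closed=[(4,0), (4,1), (5,0)]

step 1: expand (4,1) (f=6, h=4) → closed; open now [(3,0) g=2 f=8, (3,1) g=3 f=8, (5,1) g=1 f=6]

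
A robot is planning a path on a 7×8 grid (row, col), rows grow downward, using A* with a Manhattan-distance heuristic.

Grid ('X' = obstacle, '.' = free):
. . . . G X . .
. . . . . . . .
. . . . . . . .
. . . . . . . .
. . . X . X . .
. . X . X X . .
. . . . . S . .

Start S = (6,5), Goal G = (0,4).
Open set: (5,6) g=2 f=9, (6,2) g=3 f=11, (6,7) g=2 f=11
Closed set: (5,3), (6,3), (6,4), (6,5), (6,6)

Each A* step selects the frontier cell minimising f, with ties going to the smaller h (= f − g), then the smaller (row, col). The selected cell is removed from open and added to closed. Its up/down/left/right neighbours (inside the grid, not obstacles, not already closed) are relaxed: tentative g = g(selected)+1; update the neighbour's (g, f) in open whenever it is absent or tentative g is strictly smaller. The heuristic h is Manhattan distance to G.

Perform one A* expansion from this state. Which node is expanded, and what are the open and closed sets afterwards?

step 1: expand (5,6) (f=9, h=7) → closed; open now [(4,6) g=3 f=9, (5,7) g=3 f=11, (6,2) g=3 f=11, (6,7) g=2 f=11]

expanded=(5,6); open=[(4,6) g=3 f=9, (5,7) g=3 f=11, (6,2) g=3 f=11, (6,7) g=2 f=11]; closed=[(5,3), (5,6), (6,3), (6,4), (6,5), (6,6)]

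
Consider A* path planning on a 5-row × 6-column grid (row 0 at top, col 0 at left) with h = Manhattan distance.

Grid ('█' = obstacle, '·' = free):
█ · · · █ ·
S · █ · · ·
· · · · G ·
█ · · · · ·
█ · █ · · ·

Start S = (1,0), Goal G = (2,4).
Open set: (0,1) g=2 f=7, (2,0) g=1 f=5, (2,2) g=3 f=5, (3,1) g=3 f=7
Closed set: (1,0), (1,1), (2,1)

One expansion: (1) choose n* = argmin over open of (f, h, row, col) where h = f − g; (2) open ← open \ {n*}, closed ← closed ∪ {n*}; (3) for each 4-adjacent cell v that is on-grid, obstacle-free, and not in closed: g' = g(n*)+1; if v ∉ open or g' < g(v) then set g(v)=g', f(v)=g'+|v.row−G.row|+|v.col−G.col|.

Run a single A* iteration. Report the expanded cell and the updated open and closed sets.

step 1: expand (2,2) (f=5, h=2) → closed; open now [(0,1) g=2 f=7, (2,0) g=1 f=5, (2,3) g=4 f=5, (3,1) g=3 f=7, (3,2) g=4 f=7]

expanded=(2,2); open=[(0,1) g=2 f=7, (2,0) g=1 f=5, (2,3) g=4 f=5, (3,1) g=3 f=7, (3,2) g=4 f=7]; closed=[(1,0), (1,1), (2,1), (2,2)]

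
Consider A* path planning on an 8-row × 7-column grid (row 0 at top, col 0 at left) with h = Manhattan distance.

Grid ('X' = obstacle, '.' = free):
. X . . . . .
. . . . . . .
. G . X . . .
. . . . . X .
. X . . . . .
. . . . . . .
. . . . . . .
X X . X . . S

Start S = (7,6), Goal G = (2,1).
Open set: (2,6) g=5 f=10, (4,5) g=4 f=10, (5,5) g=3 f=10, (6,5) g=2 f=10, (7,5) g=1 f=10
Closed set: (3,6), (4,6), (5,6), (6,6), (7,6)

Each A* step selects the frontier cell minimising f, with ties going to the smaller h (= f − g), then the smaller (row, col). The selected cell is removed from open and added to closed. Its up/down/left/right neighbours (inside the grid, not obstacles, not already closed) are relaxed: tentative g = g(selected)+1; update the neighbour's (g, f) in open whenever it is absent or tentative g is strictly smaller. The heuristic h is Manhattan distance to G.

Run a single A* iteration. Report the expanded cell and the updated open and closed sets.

expanded=(2,6); open=[(1,6) g=6 f=12, (2,5) g=6 f=10, (4,5) g=4 f=10, (5,5) g=3 f=10, (6,5) g=2 f=10, (7,5) g=1 f=10]; closed=[(2,6), (3,6), (4,6), (5,6), (6,6), (7,6)]

step 1: expand (2,6) (f=10, h=5) → closed; open now [(1,6) g=6 f=12, (2,5) g=6 f=10, (4,5) g=4 f=10, (5,5) g=3 f=10, (6,5) g=2 f=10, (7,5) g=1 f=10]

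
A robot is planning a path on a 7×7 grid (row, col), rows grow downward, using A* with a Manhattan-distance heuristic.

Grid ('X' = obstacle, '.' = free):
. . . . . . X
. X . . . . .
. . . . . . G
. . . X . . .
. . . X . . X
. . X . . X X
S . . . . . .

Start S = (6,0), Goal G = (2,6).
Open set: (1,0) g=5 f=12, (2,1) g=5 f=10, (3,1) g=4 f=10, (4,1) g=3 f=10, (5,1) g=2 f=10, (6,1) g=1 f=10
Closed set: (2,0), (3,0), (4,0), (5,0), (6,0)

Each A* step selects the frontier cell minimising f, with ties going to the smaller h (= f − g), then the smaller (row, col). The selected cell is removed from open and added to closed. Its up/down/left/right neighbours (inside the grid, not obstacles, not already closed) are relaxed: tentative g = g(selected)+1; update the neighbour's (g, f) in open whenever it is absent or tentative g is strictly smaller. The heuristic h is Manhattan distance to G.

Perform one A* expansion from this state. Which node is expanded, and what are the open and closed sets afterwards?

step 1: expand (2,1) (f=10, h=5) → closed; open now [(1,0) g=5 f=12, (2,2) g=6 f=10, (3,1) g=4 f=10, (4,1) g=3 f=10, (5,1) g=2 f=10, (6,1) g=1 f=10]

expanded=(2,1); open=[(1,0) g=5 f=12, (2,2) g=6 f=10, (3,1) g=4 f=10, (4,1) g=3 f=10, (5,1) g=2 f=10, (6,1) g=1 f=10]; closed=[(2,0), (2,1), (3,0), (4,0), (5,0), (6,0)]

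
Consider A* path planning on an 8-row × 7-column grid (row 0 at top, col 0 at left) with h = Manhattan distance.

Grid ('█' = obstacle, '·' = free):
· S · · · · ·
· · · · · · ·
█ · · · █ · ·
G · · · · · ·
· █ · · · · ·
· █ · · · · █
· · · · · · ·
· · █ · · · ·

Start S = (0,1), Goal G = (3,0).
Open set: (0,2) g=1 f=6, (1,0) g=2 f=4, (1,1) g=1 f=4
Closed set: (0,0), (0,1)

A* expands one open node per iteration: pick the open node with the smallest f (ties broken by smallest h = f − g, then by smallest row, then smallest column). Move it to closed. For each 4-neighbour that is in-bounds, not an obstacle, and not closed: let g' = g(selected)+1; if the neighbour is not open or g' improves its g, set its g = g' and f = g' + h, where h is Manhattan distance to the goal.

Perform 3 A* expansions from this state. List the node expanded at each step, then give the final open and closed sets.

order=[(1,0) → (1,1) → (2,1)]; open=[(0,2) g=1 f=6, (1,2) g=2 f=6, (2,2) g=3 f=6, (3,1) g=3 f=4]; closed=[(0,0), (0,1), (1,0), (1,1), (2,1)]

step 1: expand (1,0) (f=4, h=2) → closed; open now [(0,2) g=1 f=6, (1,1) g=1 f=4]
step 2: expand (1,1) (f=4, h=3) → closed; open now [(0,2) g=1 f=6, (1,2) g=2 f=6, (2,1) g=2 f=4]
step 3: expand (2,1) (f=4, h=2) → closed; open now [(0,2) g=1 f=6, (1,2) g=2 f=6, (2,2) g=3 f=6, (3,1) g=3 f=4]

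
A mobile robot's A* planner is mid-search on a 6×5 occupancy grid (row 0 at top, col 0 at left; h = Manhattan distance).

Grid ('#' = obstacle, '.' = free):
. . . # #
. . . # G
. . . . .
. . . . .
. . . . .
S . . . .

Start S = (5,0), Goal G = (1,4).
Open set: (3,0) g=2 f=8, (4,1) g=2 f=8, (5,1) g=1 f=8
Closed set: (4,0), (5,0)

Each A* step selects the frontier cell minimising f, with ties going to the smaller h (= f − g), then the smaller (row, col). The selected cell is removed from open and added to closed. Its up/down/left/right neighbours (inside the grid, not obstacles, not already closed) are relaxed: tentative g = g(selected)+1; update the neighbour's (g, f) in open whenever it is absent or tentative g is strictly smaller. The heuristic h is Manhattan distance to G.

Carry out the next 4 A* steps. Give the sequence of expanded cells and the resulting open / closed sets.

step 1: expand (3,0) (f=8, h=6) → closed; open now [(2,0) g=3 f=8, (3,1) g=3 f=8, (4,1) g=2 f=8, (5,1) g=1 f=8]
step 2: expand (2,0) (f=8, h=5) → closed; open now [(1,0) g=4 f=8, (2,1) g=4 f=8, (3,1) g=3 f=8, (4,1) g=2 f=8, (5,1) g=1 f=8]
step 3: expand (1,0) (f=8, h=4) → closed; open now [(0,0) g=5 f=10, (1,1) g=5 f=8, (2,1) g=4 f=8, (3,1) g=3 f=8, (4,1) g=2 f=8, (5,1) g=1 f=8]
step 4: expand (1,1) (f=8, h=3) → closed; open now [(0,0) g=5 f=10, (0,1) g=6 f=10, (1,2) g=6 f=8, (2,1) g=4 f=8, (3,1) g=3 f=8, (4,1) g=2 f=8, (5,1) g=1 f=8]

order=[(3,0) → (2,0) → (1,0) → (1,1)]; open=[(0,0) g=5 f=10, (0,1) g=6 f=10, (1,2) g=6 f=8, (2,1) g=4 f=8, (3,1) g=3 f=8, (4,1) g=2 f=8, (5,1) g=1 f=8]; closed=[(1,0), (1,1), (2,0), (3,0), (4,0), (5,0)]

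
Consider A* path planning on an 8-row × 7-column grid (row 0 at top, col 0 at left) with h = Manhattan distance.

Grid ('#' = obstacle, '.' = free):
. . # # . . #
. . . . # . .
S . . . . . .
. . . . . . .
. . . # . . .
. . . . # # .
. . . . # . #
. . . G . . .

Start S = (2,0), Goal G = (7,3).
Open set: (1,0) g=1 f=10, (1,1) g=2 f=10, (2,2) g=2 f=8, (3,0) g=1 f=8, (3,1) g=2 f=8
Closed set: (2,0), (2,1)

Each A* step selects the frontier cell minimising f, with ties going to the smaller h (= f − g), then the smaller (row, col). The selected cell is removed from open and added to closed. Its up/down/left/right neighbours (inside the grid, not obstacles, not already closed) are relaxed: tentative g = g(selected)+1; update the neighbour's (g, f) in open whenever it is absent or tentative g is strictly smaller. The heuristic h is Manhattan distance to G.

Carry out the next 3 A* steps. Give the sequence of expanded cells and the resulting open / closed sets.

step 1: expand (2,2) (f=8, h=6) → closed; open now [(1,0) g=1 f=10, (1,1) g=2 f=10, (1,2) g=3 f=10, (2,3) g=3 f=8, (3,0) g=1 f=8, (3,1) g=2 f=8, (3,2) g=3 f=8]
step 2: expand (2,3) (f=8, h=5) → closed; open now [(1,0) g=1 f=10, (1,1) g=2 f=10, (1,2) g=3 f=10, (1,3) g=4 f=10, (2,4) g=4 f=10, (3,0) g=1 f=8, (3,1) g=2 f=8, (3,2) g=3 f=8, (3,3) g=4 f=8]
step 3: expand (3,3) (f=8, h=4) → closed; open now [(1,0) g=1 f=10, (1,1) g=2 f=10, (1,2) g=3 f=10, (1,3) g=4 f=10, (2,4) g=4 f=10, (3,0) g=1 f=8, (3,1) g=2 f=8, (3,2) g=3 f=8, (3,4) g=5 f=10]

order=[(2,2) → (2,3) → (3,3)]; open=[(1,0) g=1 f=10, (1,1) g=2 f=10, (1,2) g=3 f=10, (1,3) g=4 f=10, (2,4) g=4 f=10, (3,0) g=1 f=8, (3,1) g=2 f=8, (3,2) g=3 f=8, (3,4) g=5 f=10]; closed=[(2,0), (2,1), (2,2), (2,3), (3,3)]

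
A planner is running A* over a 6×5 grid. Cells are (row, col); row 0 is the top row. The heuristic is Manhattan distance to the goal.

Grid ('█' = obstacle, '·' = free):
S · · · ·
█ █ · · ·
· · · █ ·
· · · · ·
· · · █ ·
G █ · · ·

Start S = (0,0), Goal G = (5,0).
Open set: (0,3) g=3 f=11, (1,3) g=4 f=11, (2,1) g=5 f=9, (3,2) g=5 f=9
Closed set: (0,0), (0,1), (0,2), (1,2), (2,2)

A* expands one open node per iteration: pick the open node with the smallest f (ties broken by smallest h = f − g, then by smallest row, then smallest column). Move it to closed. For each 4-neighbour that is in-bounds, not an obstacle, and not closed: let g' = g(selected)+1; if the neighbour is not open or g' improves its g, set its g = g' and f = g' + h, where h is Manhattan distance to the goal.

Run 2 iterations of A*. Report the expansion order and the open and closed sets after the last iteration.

step 1: expand (2,1) (f=9, h=4) → closed; open now [(0,3) g=3 f=11, (1,3) g=4 f=11, (2,0) g=6 f=9, (3,1) g=6 f=9, (3,2) g=5 f=9]
step 2: expand (2,0) (f=9, h=3) → closed; open now [(0,3) g=3 f=11, (1,3) g=4 f=11, (3,0) g=7 f=9, (3,1) g=6 f=9, (3,2) g=5 f=9]

order=[(2,1) → (2,0)]; open=[(0,3) g=3 f=11, (1,3) g=4 f=11, (3,0) g=7 f=9, (3,1) g=6 f=9, (3,2) g=5 f=9]; closed=[(0,0), (0,1), (0,2), (1,2), (2,0), (2,1), (2,2)]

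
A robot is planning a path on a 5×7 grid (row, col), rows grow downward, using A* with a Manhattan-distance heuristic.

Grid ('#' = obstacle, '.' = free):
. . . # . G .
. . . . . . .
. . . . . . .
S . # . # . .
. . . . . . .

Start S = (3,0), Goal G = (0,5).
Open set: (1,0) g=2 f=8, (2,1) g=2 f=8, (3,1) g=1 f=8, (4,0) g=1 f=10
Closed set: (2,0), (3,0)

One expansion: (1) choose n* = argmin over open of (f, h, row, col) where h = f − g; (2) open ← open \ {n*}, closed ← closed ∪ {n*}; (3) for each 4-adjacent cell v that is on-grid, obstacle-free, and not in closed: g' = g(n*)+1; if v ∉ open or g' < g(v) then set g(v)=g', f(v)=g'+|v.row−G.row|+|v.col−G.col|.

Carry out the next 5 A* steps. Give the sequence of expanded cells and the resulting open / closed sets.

step 1: expand (1,0) (f=8, h=6) → closed; open now [(0,0) g=3 f=8, (1,1) g=3 f=8, (2,1) g=2 f=8, (3,1) g=1 f=8, (4,0) g=1 f=10]
step 2: expand (0,0) (f=8, h=5) → closed; open now [(0,1) g=4 f=8, (1,1) g=3 f=8, (2,1) g=2 f=8, (3,1) g=1 f=8, (4,0) g=1 f=10]
step 3: expand (0,1) (f=8, h=4) → closed; open now [(0,2) g=5 f=8, (1,1) g=3 f=8, (2,1) g=2 f=8, (3,1) g=1 f=8, (4,0) g=1 f=10]
step 4: expand (0,2) (f=8, h=3) → closed; open now [(1,1) g=3 f=8, (1,2) g=6 f=10, (2,1) g=2 f=8, (3,1) g=1 f=8, (4,0) g=1 f=10]
step 5: expand (1,1) (f=8, h=5) → closed; open now [(1,2) g=4 f=8, (2,1) g=2 f=8, (3,1) g=1 f=8, (4,0) g=1 f=10]

order=[(1,0) → (0,0) → (0,1) → (0,2) → (1,1)]; open=[(1,2) g=4 f=8, (2,1) g=2 f=8, (3,1) g=1 f=8, (4,0) g=1 f=10]; closed=[(0,0), (0,1), (0,2), (1,0), (1,1), (2,0), (3,0)]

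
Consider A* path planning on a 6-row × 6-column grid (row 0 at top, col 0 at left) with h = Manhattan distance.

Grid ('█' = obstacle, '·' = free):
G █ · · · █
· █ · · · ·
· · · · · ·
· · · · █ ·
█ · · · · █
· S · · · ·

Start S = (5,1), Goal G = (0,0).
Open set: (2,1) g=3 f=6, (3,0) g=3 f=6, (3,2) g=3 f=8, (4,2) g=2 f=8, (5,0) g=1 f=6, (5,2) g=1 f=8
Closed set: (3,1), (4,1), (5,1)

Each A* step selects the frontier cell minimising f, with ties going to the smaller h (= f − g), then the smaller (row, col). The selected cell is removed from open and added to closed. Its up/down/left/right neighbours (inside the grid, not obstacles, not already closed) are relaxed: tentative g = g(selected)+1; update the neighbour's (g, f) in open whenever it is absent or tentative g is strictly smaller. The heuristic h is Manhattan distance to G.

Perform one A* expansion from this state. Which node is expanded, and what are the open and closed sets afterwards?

expanded=(2,1); open=[(2,0) g=4 f=6, (2,2) g=4 f=8, (3,0) g=3 f=6, (3,2) g=3 f=8, (4,2) g=2 f=8, (5,0) g=1 f=6, (5,2) g=1 f=8]; closed=[(2,1), (3,1), (4,1), (5,1)]

step 1: expand (2,1) (f=6, h=3) → closed; open now [(2,0) g=4 f=6, (2,2) g=4 f=8, (3,0) g=3 f=6, (3,2) g=3 f=8, (4,2) g=2 f=8, (5,0) g=1 f=6, (5,2) g=1 f=8]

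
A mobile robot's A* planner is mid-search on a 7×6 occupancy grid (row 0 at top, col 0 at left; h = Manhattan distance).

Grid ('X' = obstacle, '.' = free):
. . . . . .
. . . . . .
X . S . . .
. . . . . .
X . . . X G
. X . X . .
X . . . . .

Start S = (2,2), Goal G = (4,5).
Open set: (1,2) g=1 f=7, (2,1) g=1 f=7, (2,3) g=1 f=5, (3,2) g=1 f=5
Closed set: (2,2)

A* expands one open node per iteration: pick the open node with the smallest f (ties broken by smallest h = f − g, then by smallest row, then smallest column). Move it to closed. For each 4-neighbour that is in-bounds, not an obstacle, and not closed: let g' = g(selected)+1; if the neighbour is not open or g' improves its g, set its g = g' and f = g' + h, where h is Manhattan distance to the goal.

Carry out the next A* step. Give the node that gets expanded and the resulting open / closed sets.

step 1: expand (2,3) (f=5, h=4) → closed; open now [(1,2) g=1 f=7, (1,3) g=2 f=7, (2,1) g=1 f=7, (2,4) g=2 f=5, (3,2) g=1 f=5, (3,3) g=2 f=5]

expanded=(2,3); open=[(1,2) g=1 f=7, (1,3) g=2 f=7, (2,1) g=1 f=7, (2,4) g=2 f=5, (3,2) g=1 f=5, (3,3) g=2 f=5]; closed=[(2,2), (2,3)]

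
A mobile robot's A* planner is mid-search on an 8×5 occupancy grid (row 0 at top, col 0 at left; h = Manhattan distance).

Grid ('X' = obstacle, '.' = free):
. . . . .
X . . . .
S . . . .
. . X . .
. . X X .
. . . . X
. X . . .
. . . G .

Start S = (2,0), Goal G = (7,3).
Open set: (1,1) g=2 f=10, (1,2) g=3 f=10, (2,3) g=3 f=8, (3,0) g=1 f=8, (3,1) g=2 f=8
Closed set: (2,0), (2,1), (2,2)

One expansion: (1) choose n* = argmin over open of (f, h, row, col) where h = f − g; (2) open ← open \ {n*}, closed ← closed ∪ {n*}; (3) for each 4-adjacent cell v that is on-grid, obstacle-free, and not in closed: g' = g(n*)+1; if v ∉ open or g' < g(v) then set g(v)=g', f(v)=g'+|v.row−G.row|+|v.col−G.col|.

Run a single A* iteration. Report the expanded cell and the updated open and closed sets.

step 1: expand (2,3) (f=8, h=5) → closed; open now [(1,1) g=2 f=10, (1,2) g=3 f=10, (1,3) g=4 f=10, (2,4) g=4 f=10, (3,0) g=1 f=8, (3,1) g=2 f=8, (3,3) g=4 f=8]

expanded=(2,3); open=[(1,1) g=2 f=10, (1,2) g=3 f=10, (1,3) g=4 f=10, (2,4) g=4 f=10, (3,0) g=1 f=8, (3,1) g=2 f=8, (3,3) g=4 f=8]; closed=[(2,0), (2,1), (2,2), (2,3)]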